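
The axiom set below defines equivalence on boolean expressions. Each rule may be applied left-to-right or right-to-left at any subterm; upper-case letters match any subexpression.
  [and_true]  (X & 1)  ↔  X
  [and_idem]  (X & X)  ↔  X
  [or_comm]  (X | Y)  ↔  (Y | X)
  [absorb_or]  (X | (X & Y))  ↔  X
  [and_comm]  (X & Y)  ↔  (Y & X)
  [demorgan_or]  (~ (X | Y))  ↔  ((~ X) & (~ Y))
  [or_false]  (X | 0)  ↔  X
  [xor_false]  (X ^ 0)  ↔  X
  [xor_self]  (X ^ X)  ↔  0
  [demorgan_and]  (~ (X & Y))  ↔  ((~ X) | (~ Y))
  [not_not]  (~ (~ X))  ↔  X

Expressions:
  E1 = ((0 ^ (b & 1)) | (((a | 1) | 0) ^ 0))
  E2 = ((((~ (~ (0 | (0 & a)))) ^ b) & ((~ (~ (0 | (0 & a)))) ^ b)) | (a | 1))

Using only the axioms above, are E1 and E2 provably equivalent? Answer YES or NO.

YES

step 1: xor_false (→) rewrites (((a | 1) | 0) ^ 0) into ((a | 1) | 0), now ((0 ^ (b & 1)) | ((a | 1) | 0))
step 2: or_false (→) rewrites ((a | 1) | 0) into (a | 1), now ((0 ^ (b & 1)) | (a | 1))
step 3: and_true (→) rewrites (b & 1) into b, now ((0 ^ b) | (a | 1))
step 4: not_not (←) rewrites 0 into (~ (~ 0)), now (((~ (~ 0)) ^ b) | (a | 1))
step 5: absorb_or (←) rewrites 0 into (0 | (0 & a)), now (((~ (~ (0 | (0 & a)))) ^ b) | (a | 1))
step 6: and_idem (←) rewrites ((~ (~ (0 | (0 & a)))) ^ b) into (((~ (~ (0 | (0 & a)))) ^ b) & ((~ (~ (0 | (0 & a)))) ^ b)), which is E2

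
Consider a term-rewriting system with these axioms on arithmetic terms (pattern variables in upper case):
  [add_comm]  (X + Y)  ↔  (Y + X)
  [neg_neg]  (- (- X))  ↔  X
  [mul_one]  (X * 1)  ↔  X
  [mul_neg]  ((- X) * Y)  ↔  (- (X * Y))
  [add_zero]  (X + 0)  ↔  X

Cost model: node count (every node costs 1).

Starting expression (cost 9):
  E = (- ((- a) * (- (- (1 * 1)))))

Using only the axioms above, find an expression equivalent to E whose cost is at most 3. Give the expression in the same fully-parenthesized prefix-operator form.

1. [mul_one →] (1 * 1)  →  1;  E = (- ((- a) * (- (- 1))))
2. [neg_neg →] (- (- 1))  →  1;  E = (- ((- a) * 1))
3. [mul_one →] ((- a) * 1)  →  (- a);  cost 3 ≤ 3, done

(- (- a))   [cost 3]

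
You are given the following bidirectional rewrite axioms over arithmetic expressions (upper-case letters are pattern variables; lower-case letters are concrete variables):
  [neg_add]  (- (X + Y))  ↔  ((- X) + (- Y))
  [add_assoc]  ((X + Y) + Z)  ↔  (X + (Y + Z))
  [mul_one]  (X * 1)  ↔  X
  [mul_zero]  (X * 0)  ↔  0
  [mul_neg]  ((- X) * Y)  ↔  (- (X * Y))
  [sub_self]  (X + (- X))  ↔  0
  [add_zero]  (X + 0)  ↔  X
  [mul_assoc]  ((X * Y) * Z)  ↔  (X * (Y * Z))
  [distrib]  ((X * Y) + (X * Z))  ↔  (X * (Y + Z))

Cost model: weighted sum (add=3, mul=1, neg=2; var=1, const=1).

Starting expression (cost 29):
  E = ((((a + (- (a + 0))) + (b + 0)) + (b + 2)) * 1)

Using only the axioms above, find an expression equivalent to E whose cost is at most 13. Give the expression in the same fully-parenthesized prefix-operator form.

((0 + b) + (b + 2))   [cost 13]

1. [add_zero →] (a + 0)  →  a;  E = ((((a + (- a)) + (b + 0)) + (b + 2)) * 1)
2. [add_zero →] (b + 0)  →  b;  E = ((((a + (- a)) + b) + (b + 2)) * 1)
3. [sub_self →] (a + (- a))  →  0;  E = (((0 + b) + (b + 2)) * 1)
4. [mul_one →] (((0 + b) + (b + 2)) * 1)  →  ((0 + b) + (b + 2));  cost 13 ≤ 13, done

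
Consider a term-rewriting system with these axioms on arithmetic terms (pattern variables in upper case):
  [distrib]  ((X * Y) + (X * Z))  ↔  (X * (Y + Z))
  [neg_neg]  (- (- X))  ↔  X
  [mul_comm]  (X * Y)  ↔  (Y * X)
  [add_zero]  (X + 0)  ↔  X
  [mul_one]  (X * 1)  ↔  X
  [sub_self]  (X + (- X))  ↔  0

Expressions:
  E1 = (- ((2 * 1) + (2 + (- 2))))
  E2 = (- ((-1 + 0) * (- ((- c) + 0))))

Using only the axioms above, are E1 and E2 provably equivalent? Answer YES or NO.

NO

All listed rules preserve value, hence provable equivalence implies equal values everywhere; look for a separating assignment.
c=0 gives E1 ↦ -2, E2 ↦ 0; values differ ⇒ not provably equivalent.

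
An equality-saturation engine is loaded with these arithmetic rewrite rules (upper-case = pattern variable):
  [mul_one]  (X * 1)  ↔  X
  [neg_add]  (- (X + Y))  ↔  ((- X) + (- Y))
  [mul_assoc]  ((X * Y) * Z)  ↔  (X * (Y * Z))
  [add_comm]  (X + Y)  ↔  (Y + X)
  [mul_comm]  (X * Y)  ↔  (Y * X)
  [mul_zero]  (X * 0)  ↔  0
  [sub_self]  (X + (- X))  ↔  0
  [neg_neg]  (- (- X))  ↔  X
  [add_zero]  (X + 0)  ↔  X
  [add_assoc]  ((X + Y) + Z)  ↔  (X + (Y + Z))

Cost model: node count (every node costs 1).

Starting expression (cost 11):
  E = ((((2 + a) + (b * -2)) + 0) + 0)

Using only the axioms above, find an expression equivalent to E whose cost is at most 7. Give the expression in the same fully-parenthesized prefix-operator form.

(1) ((((2 + a) + (b * -2)) + 0) + 0)  =[add_zero →]=  (((2 + a) + (b * -2)) + 0)
(2) (((2 + a) + (b * -2)) + 0)  =[add_zero →]=  ((2 + a) + (b * -2))    ⊢ cost 7, within 7

((2 + a) + (b * -2))   [cost 7]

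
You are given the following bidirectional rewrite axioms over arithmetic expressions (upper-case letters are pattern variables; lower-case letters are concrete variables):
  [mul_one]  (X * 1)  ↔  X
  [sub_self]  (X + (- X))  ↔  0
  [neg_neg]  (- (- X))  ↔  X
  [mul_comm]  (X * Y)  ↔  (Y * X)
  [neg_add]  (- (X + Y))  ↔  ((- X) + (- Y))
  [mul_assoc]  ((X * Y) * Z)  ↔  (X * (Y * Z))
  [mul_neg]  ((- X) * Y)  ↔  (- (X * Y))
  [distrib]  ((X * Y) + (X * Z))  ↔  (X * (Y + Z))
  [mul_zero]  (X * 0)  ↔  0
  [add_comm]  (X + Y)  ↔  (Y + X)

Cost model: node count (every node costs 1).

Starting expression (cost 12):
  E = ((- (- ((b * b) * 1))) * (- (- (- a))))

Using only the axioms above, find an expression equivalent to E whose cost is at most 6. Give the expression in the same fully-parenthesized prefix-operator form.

((b * b) * (- a))   [cost 6]

(1) (- (- ((b * b) * 1)))  =[neg_neg →]=  ((b * b) * 1)    ⊢ (((b * b) * 1) * (- (- (- a))))
(2) ((b * b) * 1)  =[mul_one →]=  (b * b)    ⊢ ((b * b) * (- (- (- a))))
(3) (- (- a))  =[neg_neg →]=  a    ⊢ cost 6, within 6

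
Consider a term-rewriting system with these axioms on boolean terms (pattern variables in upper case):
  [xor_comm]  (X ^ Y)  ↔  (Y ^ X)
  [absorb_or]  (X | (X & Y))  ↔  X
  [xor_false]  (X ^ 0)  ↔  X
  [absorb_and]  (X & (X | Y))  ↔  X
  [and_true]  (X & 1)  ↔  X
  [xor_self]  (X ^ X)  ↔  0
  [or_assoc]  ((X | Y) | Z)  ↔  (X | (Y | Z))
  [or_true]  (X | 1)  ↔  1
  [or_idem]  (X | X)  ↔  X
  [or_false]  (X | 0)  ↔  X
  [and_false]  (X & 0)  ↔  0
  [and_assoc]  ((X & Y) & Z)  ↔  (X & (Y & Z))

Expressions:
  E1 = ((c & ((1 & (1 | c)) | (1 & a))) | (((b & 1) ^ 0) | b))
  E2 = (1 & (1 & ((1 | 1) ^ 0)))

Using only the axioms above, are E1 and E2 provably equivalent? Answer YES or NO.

All listed rules preserve value, hence provable equivalence implies equal values everywhere; look for a separating assignment.
a=0, b=0, c=0 gives E1 ↦ 0, E2 ↦ 1; values differ ⇒ not provably equivalent.

NO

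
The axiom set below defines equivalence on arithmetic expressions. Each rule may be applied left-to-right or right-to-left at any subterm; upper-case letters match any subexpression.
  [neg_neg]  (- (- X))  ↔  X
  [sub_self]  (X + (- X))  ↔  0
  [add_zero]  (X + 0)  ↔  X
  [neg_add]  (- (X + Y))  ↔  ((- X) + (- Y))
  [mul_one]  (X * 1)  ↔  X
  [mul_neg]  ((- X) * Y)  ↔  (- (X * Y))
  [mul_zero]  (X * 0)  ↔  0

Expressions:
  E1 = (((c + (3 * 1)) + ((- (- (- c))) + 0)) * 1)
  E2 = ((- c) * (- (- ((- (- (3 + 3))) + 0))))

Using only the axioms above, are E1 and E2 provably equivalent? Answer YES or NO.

All listed rules preserve value, hence provable equivalence implies equal values everywhere; look for a separating assignment.
c=0 gives E1 ↦ 3, E2 ↦ 0; values differ ⇒ not provably equivalent.

NO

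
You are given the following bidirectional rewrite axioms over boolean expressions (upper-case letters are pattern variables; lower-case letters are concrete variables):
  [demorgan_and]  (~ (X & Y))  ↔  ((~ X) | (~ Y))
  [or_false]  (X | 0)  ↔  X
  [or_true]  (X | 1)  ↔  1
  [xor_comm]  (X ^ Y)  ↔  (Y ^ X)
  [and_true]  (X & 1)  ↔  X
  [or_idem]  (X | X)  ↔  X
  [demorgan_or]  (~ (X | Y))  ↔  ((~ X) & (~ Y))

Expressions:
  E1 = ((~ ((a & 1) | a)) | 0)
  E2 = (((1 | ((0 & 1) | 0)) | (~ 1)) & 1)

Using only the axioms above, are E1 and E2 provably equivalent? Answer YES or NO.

All listed rules preserve value, hence provable equivalence implies equal values everywhere; look for a separating assignment.
a=1 gives E1 ↦ 0, E2 ↦ 1; values differ ⇒ not provably equivalent.

NO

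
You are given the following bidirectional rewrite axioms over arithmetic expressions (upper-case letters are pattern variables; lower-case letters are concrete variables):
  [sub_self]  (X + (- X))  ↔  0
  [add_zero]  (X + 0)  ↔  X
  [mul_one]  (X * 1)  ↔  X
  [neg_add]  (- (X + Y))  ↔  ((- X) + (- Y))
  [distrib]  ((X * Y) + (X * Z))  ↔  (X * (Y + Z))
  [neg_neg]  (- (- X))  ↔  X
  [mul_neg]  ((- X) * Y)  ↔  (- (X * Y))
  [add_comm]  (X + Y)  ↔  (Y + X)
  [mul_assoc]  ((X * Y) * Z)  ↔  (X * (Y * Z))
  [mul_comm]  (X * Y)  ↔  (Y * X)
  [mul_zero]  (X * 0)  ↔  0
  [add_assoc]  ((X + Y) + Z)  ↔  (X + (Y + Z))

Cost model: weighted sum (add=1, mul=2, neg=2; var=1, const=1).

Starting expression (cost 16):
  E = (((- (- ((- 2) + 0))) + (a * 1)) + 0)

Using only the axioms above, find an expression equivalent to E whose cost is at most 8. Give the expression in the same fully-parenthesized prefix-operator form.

((- 2) + (a * 1))   [cost 8]

(1) (- (- ((- 2) + 0)))  =[neg_neg →]=  ((- 2) + 0)    ⊢ ((((- 2) + 0) + (a * 1)) + 0)
(2) ((((- 2) + 0) + (a * 1)) + 0)  =[add_zero →]=  (((- 2) + 0) + (a * 1))
(3) ((- 2) + 0)  =[add_zero →]=  (- 2)    ⊢ cost 8, within 8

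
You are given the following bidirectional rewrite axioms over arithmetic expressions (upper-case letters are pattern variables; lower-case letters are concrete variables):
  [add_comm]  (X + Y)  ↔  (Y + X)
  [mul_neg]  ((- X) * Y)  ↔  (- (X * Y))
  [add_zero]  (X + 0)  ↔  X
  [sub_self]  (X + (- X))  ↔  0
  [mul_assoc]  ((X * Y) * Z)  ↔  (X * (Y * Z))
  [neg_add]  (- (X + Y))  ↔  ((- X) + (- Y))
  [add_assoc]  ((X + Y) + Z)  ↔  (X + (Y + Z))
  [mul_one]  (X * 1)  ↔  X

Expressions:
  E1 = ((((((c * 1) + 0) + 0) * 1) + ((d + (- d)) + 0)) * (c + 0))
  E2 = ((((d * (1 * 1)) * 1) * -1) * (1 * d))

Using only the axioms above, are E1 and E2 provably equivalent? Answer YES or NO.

All listed rules preserve value, hence provable equivalence implies equal values everywhere; look for a separating assignment.
c=0, d=1 gives E1 ↦ 0, E2 ↦ -1; values differ ⇒ not provably equivalent.

NO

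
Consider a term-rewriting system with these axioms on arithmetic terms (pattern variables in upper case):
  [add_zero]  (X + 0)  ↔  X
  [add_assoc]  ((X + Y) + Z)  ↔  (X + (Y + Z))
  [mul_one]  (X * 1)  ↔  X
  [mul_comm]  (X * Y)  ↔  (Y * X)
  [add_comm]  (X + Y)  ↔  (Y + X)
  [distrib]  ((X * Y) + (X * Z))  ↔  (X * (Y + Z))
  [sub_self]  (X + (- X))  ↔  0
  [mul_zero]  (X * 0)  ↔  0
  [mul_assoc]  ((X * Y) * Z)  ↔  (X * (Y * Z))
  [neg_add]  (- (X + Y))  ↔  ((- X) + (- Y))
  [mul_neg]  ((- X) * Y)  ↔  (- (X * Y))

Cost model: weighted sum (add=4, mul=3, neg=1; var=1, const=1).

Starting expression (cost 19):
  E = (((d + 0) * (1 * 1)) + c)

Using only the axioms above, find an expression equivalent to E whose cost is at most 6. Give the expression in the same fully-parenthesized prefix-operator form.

(d + c)   [cost 6]

1. [add_zero →] (d + 0)  →  d;  E = ((d * (1 * 1)) + c)
2. [mul_one →] (1 * 1)  →  1;  E = ((d * 1) + c)
3. [mul_one →] (d * 1)  →  d;  cost 6 ≤ 6, done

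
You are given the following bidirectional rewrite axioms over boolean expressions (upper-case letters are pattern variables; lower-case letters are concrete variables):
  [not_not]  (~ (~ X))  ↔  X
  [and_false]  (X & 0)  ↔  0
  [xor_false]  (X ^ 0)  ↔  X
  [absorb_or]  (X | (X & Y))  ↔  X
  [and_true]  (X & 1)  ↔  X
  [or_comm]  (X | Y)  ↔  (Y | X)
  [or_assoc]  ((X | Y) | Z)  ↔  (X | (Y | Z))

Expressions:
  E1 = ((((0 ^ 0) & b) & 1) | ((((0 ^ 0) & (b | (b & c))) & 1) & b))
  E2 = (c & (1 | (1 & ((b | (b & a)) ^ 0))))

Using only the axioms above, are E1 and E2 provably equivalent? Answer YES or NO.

NO

The axioms are sound identities: if E1 ↔* E2 then E1 and E2 evaluate identically under any assignment.
Under a=0, b=0, c=1: E1 evaluates to 0, E2 to 1. Distinct ⇒ no rewrite sequence connects them.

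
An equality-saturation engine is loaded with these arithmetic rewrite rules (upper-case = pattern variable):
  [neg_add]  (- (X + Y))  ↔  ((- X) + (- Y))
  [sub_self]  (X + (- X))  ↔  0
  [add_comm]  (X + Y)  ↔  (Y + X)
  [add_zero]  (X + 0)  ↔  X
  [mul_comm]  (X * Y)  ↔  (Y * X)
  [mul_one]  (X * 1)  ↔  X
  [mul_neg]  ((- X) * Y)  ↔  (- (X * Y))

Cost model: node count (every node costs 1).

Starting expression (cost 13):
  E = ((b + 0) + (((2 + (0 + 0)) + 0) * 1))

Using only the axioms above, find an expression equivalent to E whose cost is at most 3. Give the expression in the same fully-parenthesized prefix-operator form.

(b + 2)   [cost 3]

step 1: add_zero (→) rewrites (0 + 0) into 0, now ((b + 0) + (((2 + 0) + 0) * 1))
step 2: add_zero (→) rewrites (b + 0) into b, now (b + (((2 + 0) + 0) * 1))
step 3: add_zero (→) rewrites ((2 + 0) + 0) into (2 + 0), now (b + ((2 + 0) * 1))
step 4: mul_one (→) rewrites ((2 + 0) * 1) into (2 + 0), now (b + (2 + 0))
step 5: add_zero (→) rewrites (2 + 0) into 2, reaching cost 3 (bound 3)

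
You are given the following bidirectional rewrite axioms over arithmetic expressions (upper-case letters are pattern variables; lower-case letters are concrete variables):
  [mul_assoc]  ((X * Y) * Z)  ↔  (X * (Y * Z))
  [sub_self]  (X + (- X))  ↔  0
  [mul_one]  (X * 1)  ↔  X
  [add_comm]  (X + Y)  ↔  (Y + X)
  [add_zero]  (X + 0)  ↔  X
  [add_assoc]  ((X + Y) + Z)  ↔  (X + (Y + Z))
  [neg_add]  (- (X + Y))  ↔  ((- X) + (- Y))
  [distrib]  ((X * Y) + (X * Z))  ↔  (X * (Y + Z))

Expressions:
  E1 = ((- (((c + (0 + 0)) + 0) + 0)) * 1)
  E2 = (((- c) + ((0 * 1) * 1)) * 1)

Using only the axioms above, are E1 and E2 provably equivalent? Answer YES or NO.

1. [mul_one →] ((- (((c + (0 + 0)) + 0) + 0)) * 1)  →  (- (((c + (0 + 0)) + 0) + 0))
2. [add_zero →] (((c + (0 + 0)) + 0) + 0)  →  ((c + (0 + 0)) + 0);  E1 = (- ((c + (0 + 0)) + 0))
3. [add_zero →] (0 + 0)  →  0;  E1 = (- ((c + 0) + 0))
4. [add_zero →] (c + 0)  →  c;  E1 = (- (c + 0))
5. [add_zero →] (c + 0)  →  c;  E1 = (- c)
6. [add_zero ←] (- c)  →  ((- c) + 0)
7. [mul_one ←] 0  →  (0 * 1);  E1 = ((- c) + (0 * 1))
8. [mul_one ←] ((- c) + (0 * 1))  →  (((- c) + (0 * 1)) * 1)
9. [mul_one ←] (0 * 1)  →  ((0 * 1) * 1);  this is E2

YES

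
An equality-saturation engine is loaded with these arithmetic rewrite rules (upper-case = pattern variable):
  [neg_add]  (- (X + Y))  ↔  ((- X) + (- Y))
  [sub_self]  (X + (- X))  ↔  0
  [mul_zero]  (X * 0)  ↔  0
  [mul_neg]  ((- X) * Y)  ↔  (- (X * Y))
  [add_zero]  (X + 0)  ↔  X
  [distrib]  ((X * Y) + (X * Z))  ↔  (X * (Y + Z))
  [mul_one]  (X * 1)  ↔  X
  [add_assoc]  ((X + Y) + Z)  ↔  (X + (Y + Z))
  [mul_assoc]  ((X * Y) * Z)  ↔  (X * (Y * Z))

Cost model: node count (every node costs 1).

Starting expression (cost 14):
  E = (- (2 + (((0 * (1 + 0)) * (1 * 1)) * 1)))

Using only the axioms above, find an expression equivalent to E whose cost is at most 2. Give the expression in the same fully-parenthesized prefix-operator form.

(1) (((0 * (1 + 0)) * (1 * 1)) * 1)  =[mul_one →]=  ((0 * (1 + 0)) * (1 * 1))    ⊢ (- (2 + ((0 * (1 + 0)) * (1 * 1))))
(2) (1 * 1)  =[mul_one →]=  1    ⊢ (- (2 + ((0 * (1 + 0)) * 1)))
(3) (1 + 0)  =[add_zero →]=  1    ⊢ (- (2 + ((0 * 1) * 1)))
(4) (0 * 1)  =[mul_one →]=  0    ⊢ (- (2 + (0 * 1)))
(5) (0 * 1)  =[mul_one →]=  0    ⊢ (- (2 + 0))
(6) (2 + 0)  =[add_zero →]=  2    ⊢ cost 2, within 2

(- 2)   [cost 2]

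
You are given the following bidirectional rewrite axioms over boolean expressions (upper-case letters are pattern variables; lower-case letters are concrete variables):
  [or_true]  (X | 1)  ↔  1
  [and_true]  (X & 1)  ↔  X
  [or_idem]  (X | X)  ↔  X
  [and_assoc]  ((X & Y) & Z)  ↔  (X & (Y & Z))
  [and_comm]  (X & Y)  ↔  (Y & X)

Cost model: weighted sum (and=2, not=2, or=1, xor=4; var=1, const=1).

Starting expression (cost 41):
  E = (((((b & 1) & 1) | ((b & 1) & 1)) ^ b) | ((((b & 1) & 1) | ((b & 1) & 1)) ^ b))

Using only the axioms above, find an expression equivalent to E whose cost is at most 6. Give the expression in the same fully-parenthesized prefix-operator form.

(b ^ b)   [cost 6]

1. [or_idem →] (((((b & 1) & 1) | ((b & 1) & 1)) ^ b) | ((((b & 1) & 1) | ((b & 1) & 1)) ^ b))  →  ((((b & 1) & 1) | ((b & 1) & 1)) ^ b)
2. [or_idem →] (((b & 1) & 1) | ((b & 1) & 1))  →  ((b & 1) & 1);  E = (((b & 1) & 1) ^ b)
3. [and_true →] ((b & 1) & 1)  →  (b & 1);  E = ((b & 1) ^ b)
4. [and_true →] (b & 1)  →  b;  cost 6 ≤ 6, done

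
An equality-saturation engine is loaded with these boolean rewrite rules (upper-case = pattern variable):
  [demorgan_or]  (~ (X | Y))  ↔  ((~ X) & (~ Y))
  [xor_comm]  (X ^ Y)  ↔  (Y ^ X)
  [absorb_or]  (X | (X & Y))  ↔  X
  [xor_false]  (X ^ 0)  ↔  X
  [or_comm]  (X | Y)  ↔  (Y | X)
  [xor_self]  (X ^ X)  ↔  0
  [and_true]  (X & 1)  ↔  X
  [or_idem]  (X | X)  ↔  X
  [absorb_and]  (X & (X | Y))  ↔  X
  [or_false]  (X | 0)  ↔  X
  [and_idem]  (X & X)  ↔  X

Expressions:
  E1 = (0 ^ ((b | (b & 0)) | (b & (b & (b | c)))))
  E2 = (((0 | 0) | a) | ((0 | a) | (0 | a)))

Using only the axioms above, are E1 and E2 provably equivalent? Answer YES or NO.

Every axiom is a valid identity, so a rewrite proof would force E1 and E2 to agree under every assignment.
At a=0, b=1, c=0: E1 = 1 but E2 = 0; they differ, so no derivation exists.

NO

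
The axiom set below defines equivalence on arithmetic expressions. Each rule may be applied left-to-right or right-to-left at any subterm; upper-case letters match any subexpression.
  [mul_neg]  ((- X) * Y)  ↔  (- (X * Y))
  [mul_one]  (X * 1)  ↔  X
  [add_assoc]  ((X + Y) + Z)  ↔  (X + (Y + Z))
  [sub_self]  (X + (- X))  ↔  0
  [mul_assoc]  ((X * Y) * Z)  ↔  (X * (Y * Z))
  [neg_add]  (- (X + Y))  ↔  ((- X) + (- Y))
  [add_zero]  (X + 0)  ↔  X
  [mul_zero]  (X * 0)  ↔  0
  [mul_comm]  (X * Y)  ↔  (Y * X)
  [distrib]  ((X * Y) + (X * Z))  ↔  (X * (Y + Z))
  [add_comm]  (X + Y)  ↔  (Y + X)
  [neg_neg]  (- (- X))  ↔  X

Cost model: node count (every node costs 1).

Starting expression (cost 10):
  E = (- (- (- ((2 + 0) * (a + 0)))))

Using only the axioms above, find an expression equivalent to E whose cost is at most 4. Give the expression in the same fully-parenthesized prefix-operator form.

(1) (a + 0)  =[add_zero →]=  a    ⊢ (- (- (- ((2 + 0) * a))))
(2) (2 + 0)  =[add_zero →]=  2    ⊢ (- (- (- (2 * a))))
(3) (- (- (- (2 * a))))  =[neg_neg →]=  (- (2 * a))    ⊢ cost 4, within 4

(- (2 * a))   [cost 4]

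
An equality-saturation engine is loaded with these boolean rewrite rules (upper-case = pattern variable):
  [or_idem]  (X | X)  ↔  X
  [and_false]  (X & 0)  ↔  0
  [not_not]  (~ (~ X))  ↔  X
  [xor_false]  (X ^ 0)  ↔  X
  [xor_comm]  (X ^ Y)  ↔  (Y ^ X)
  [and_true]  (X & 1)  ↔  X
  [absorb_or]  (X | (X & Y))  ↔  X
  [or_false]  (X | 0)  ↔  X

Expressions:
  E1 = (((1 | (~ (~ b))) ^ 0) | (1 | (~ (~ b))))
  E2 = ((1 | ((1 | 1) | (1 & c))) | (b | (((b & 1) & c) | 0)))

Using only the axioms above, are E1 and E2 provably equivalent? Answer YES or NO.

YES

step 1: xor_false (→) rewrites ((1 | (~ (~ b))) ^ 0) into (1 | (~ (~ b))), now ((1 | (~ (~ b))) | (1 | (~ (~ b))))
step 2: or_idem (→) rewrites ((1 | (~ (~ b))) | (1 | (~ (~ b)))) into (1 | (~ (~ b)))
step 3: not_not (→) rewrites (~ (~ b)) into b, now (1 | b)
step 4: absorb_or (←) rewrites b into (b | (b & c)), now (1 | (b | (b & c)))
step 5: or_idem (←) rewrites 1 into (1 | 1), now ((1 | 1) | (b | (b & c)))
step 6: and_true (←) rewrites b into (b & 1), now ((1 | 1) | (b | ((b & 1) & c)))
step 7: absorb_or (←) rewrites 1 into (1 | (1 & c)), now ((1 | (1 | (1 & c))) | (b | ((b & 1) & c)))
step 8: or_idem (←) rewrites 1 into (1 | 1), now ((1 | ((1 | 1) | (1 & c))) | (b | ((b & 1) & c)))
step 9: or_false (←) rewrites ((b & 1) & c) into (((b & 1) & c) | 0), which is E2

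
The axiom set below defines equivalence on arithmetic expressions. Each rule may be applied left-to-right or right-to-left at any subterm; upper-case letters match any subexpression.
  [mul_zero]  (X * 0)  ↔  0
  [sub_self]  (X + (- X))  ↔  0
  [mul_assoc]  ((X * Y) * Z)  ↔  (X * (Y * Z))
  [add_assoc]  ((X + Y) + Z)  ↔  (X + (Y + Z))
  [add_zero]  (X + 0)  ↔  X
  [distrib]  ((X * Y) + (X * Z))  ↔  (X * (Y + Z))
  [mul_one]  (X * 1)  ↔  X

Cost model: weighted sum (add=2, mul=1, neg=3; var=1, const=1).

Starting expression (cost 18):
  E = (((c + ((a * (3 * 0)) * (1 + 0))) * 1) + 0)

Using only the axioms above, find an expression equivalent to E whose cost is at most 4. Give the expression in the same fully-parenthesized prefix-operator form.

1. [mul_zero →] (3 * 0)  →  0;  E = (((c + ((a * 0) * (1 + 0))) * 1) + 0)
2. [mul_one →] ((c + ((a * 0) * (1 + 0))) * 1)  →  (c + ((a * 0) * (1 + 0)));  E = ((c + ((a * 0) * (1 + 0))) + 0)
3. [add_zero →] (1 + 0)  →  1;  E = ((c + ((a * 0) * 1)) + 0)
4. [mul_one →] ((a * 0) * 1)  →  (a * 0);  E = ((c + (a * 0)) + 0)
5. [mul_zero →] (a * 0)  →  0;  E = ((c + 0) + 0)
6. [add_zero →] ((c + 0) + 0)  →  (c + 0);  cost 4 ≤ 4, done

(c + 0)   [cost 4]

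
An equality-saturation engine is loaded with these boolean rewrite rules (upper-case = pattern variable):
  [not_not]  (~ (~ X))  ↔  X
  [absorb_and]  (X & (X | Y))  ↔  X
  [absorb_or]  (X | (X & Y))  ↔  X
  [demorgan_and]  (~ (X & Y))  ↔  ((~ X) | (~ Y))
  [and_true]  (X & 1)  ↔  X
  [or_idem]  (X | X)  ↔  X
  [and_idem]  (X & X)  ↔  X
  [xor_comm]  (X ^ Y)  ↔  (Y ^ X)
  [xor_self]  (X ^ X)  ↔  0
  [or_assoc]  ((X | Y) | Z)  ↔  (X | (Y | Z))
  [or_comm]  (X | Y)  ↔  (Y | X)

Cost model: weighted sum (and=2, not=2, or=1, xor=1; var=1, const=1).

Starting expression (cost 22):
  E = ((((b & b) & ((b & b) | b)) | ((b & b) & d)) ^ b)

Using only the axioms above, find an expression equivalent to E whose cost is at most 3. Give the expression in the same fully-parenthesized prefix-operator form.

(b ^ b)   [cost 3]

1. [absorb_and →] ((b & b) & ((b & b) | b))  →  (b & b);  E = (((b & b) | ((b & b) & d)) ^ b)
2. [absorb_or →] ((b & b) | ((b & b) & d))  →  (b & b);  E = ((b & b) ^ b)
3. [and_idem →] (b & b)  →  b;  cost 3 ≤ 3, done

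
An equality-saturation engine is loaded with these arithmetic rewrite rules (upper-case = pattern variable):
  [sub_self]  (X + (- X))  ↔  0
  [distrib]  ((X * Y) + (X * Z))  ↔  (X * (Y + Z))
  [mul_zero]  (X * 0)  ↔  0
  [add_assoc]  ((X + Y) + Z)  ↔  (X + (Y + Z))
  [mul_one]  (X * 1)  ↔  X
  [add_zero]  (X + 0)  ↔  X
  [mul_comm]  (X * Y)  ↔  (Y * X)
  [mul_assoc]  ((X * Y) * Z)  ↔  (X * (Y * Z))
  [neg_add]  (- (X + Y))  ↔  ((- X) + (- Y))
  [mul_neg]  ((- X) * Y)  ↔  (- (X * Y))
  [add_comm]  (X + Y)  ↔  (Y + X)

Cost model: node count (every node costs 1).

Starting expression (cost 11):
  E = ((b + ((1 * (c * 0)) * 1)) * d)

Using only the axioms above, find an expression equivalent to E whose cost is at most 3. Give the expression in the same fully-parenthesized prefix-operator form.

1. [mul_one →] ((1 * (c * 0)) * 1)  →  (1 * (c * 0));  E = ((b + (1 * (c * 0))) * d)
2. [mul_comm →] (1 * (c * 0))  →  ((c * 0) * 1);  E = ((b + ((c * 0) * 1)) * d)
3. [mul_zero →] (c * 0)  →  0;  E = ((b + (0 * 1)) * d)
4. [mul_one →] (0 * 1)  →  0;  E = ((b + 0) * d)
5. [add_zero →] (b + 0)  →  b;  cost 3 ≤ 3, done

(b * d)   [cost 3]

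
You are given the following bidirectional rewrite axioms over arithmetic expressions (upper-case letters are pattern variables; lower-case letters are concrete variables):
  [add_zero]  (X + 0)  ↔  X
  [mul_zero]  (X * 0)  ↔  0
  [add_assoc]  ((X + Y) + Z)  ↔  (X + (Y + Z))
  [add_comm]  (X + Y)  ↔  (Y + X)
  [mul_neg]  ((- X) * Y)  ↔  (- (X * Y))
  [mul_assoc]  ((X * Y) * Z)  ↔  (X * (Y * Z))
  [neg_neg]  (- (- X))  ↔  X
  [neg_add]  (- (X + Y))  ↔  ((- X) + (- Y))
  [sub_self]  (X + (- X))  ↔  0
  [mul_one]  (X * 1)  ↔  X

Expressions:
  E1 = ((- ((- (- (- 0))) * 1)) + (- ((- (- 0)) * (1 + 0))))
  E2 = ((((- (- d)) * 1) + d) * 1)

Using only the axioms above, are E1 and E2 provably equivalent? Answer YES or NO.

Every axiom is a valid identity, so a rewrite proof would force E1 and E2 to agree under every assignment.
At d=1: E1 = 0 but E2 = 2; they differ, so no derivation exists.

NO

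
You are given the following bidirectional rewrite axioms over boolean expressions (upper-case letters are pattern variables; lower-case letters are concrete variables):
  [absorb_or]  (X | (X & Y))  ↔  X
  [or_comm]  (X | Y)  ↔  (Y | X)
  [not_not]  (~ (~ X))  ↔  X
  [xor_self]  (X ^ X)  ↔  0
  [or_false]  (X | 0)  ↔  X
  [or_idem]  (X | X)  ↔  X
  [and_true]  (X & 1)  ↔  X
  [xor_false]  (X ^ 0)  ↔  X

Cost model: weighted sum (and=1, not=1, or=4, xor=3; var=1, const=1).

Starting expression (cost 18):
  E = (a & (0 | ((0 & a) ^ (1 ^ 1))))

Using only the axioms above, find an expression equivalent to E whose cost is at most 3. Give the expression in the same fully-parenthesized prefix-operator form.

step 1: xor_self (→) rewrites (1 ^ 1) into 0, now (a & (0 | ((0 & a) ^ 0)))
step 2: xor_false (→) rewrites ((0 & a) ^ 0) into (0 & a), now (a & (0 | (0 & a)))
step 3: absorb_or (→) rewrites (0 | (0 & a)) into 0, reaching cost 3 (bound 3)

(a & 0)   [cost 3]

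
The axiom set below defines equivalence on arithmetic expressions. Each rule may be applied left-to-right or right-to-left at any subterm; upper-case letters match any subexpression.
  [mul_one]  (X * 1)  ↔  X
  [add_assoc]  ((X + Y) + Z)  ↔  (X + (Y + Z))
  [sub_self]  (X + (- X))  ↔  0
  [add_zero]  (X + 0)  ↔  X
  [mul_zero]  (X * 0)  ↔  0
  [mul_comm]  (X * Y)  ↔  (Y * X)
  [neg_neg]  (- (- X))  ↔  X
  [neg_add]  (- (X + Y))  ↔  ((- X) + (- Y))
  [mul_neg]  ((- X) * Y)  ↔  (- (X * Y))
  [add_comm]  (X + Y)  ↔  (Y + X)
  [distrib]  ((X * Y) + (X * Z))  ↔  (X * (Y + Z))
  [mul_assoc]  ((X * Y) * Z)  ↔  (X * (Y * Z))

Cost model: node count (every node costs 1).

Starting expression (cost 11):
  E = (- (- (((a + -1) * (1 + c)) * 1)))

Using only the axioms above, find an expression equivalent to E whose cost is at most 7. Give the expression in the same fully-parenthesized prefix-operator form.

step 1: add_comm (→) rewrites (a + -1) into (-1 + a), now (- (- (((-1 + a) * (1 + c)) * 1)))
step 2: neg_neg (→) rewrites (- (- (((-1 + a) * (1 + c)) * 1))) into (((-1 + a) * (1 + c)) * 1)
step 3: mul_one (→) rewrites (((-1 + a) * (1 + c)) * 1) into ((-1 + a) * (1 + c)), reaching cost 7 (bound 7)

((-1 + a) * (1 + c))   [cost 7]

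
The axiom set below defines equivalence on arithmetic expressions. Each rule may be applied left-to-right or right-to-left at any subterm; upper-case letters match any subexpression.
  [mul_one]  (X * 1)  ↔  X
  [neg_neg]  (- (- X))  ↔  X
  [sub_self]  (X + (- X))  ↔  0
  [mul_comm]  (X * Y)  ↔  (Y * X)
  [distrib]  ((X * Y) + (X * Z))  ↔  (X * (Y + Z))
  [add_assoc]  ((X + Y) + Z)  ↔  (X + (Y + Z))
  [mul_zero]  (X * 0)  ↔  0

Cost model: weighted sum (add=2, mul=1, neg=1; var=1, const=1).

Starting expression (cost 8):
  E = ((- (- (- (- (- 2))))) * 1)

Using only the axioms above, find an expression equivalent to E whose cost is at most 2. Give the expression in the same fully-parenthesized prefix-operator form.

step 1: mul_one (→) rewrites ((- (- (- (- (- 2))))) * 1) into (- (- (- (- (- 2)))))
step 2: neg_neg (→) rewrites (- (- (- (- (- 2))))) into (- (- (- 2)))
step 3: neg_neg (→) rewrites (- (- 2)) into 2, reaching cost 2 (bound 2)

(- 2)   [cost 2]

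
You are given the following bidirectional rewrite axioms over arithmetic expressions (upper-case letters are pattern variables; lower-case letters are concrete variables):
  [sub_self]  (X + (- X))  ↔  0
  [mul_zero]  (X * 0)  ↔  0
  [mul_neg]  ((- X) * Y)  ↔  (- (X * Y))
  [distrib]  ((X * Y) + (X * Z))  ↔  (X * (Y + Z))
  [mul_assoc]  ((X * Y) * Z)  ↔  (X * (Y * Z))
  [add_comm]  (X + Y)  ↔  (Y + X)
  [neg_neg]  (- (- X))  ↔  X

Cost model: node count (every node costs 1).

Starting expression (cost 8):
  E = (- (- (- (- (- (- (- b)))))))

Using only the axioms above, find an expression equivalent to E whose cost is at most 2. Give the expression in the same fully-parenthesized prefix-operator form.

1. [neg_neg →] (- (- (- (- (- b)))))  →  (- (- (- b)));  E = (- (- (- (- (- b)))))
2. [neg_neg →] (- (- (- (- b))))  →  (- (- b));  E = (- (- (- b)))
3. [neg_neg →] (- (- (- b)))  →  (- b);  cost 2 ≤ 2, done

(- b)   [cost 2]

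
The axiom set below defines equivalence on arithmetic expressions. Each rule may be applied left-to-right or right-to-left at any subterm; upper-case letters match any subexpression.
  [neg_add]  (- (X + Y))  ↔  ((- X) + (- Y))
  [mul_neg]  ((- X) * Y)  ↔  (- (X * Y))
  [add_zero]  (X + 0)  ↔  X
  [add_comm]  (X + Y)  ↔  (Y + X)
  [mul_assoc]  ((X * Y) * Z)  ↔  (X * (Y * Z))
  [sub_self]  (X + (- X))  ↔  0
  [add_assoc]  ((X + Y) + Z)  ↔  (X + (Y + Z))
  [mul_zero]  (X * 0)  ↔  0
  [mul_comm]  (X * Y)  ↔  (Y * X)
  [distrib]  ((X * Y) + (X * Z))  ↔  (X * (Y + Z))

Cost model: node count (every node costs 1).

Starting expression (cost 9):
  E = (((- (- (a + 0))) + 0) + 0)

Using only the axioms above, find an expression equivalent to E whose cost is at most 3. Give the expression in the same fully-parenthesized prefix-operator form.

step 1: add_zero (→) rewrites (a + 0) into a, now (((- (- a)) + 0) + 0)
step 2: add_zero (→) rewrites ((- (- a)) + 0) into (- (- a)), now ((- (- a)) + 0)
step 3: add_zero (→) rewrites ((- (- a)) + 0) into (- (- a)), reaching cost 3 (bound 3)

(- (- a))   [cost 3]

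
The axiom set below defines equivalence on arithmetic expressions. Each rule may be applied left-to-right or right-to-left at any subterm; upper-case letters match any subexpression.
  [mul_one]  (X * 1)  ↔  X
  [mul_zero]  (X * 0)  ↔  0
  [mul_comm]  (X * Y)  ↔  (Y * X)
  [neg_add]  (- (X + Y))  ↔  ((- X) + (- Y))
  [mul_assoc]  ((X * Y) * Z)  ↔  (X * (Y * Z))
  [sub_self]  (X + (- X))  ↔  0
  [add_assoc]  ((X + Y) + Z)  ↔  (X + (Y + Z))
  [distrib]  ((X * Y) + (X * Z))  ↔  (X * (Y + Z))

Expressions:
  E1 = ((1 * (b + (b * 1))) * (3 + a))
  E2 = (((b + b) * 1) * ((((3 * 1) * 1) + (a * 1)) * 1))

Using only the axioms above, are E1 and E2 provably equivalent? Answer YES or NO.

(1) (1 * (b + (b * 1)))  =[mul_comm →]=  ((b + (b * 1)) * 1)    ⊢ (((b + (b * 1)) * 1) * (3 + a))
(2) ((b + (b * 1)) * 1)  =[mul_one →]=  (b + (b * 1))    ⊢ ((b + (b * 1)) * (3 + a))
(3) (b * 1)  =[mul_one →]=  b    ⊢ ((b + b) * (3 + a))
(4) a  =[mul_one ←]=  (a * 1)    ⊢ ((b + b) * (3 + (a * 1)))
(5) (b + b)  =[mul_one ←]=  ((b + b) * 1)    ⊢ (((b + b) * 1) * (3 + (a * 1)))
(6) 3  =[mul_one ←]=  (3 * 1)    ⊢ (((b + b) * 1) * ((3 * 1) + (a * 1)))
(7) ((3 * 1) + (a * 1))  =[mul_one ←]=  (((3 * 1) + (a * 1)) * 1)    ⊢ (((b + b) * 1) * (((3 * 1) + (a * 1)) * 1))
(8) 3  =[mul_one ←]=  (3 * 1)    ⊢ E2

YES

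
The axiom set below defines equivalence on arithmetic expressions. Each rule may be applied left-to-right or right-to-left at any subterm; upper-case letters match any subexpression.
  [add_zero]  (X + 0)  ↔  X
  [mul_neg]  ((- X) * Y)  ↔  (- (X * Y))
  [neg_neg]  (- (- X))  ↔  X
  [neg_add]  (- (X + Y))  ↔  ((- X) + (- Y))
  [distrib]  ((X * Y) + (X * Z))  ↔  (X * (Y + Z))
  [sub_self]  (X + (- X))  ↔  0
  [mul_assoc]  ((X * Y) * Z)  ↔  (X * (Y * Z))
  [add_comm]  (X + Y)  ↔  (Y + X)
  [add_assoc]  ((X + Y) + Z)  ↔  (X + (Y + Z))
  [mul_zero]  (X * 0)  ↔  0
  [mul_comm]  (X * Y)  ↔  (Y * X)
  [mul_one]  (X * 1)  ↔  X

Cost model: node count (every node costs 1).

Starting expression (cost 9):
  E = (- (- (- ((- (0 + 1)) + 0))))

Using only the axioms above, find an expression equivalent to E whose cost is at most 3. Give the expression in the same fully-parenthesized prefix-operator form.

step 1: neg_neg (→) rewrites (- (- ((- (0 + 1)) + 0))) into ((- (0 + 1)) + 0), now (- ((- (0 + 1)) + 0))
step 2: add_zero (→) rewrites ((- (0 + 1)) + 0) into (- (0 + 1)), now (- (- (0 + 1)))
step 3: add_comm (→) rewrites (0 + 1) into (1 + 0), now (- (- (1 + 0)))
step 4: add_zero (→) rewrites (1 + 0) into 1, reaching cost 3 (bound 3)

(- (- 1))   [cost 3]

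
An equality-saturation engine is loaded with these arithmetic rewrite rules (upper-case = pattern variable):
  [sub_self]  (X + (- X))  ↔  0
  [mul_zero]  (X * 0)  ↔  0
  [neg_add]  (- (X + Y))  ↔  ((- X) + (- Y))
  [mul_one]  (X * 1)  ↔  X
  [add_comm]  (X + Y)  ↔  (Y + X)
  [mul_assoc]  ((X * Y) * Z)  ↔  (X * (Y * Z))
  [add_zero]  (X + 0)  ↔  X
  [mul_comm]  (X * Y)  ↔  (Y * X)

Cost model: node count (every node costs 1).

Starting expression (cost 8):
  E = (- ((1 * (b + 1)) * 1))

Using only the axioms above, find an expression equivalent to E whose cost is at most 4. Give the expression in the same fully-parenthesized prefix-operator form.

(- (b + 1))   [cost 4]

step 1: mul_comm (→) rewrites (1 * (b + 1)) into ((b + 1) * 1), now (- (((b + 1) * 1) * 1))
step 2: mul_one (→) rewrites ((b + 1) * 1) into (b + 1), now (- ((b + 1) * 1))
step 3: mul_one (→) rewrites ((b + 1) * 1) into (b + 1), reaching cost 4 (bound 4)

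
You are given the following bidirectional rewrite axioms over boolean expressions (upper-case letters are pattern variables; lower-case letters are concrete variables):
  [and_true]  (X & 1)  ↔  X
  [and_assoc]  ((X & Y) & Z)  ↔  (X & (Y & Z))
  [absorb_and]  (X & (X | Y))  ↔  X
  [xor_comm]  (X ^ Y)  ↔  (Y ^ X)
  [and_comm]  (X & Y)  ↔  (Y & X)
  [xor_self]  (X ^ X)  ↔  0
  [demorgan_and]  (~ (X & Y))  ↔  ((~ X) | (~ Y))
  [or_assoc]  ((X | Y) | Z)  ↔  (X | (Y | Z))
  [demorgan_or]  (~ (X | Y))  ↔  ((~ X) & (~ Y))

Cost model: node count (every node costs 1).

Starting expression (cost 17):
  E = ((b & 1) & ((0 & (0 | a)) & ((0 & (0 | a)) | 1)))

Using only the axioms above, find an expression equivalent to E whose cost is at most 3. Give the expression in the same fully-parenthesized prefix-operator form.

(1) ((0 & (0 | a)) & ((0 & (0 | a)) | 1))  =[absorb_and →]=  (0 & (0 | a))    ⊢ ((b & 1) & (0 & (0 | a)))
(2) (b & 1)  =[and_true →]=  b    ⊢ (b & (0 & (0 | a)))
(3) (0 & (0 | a))  =[absorb_and →]=  0    ⊢ cost 3, within 3

(b & 0)   [cost 3]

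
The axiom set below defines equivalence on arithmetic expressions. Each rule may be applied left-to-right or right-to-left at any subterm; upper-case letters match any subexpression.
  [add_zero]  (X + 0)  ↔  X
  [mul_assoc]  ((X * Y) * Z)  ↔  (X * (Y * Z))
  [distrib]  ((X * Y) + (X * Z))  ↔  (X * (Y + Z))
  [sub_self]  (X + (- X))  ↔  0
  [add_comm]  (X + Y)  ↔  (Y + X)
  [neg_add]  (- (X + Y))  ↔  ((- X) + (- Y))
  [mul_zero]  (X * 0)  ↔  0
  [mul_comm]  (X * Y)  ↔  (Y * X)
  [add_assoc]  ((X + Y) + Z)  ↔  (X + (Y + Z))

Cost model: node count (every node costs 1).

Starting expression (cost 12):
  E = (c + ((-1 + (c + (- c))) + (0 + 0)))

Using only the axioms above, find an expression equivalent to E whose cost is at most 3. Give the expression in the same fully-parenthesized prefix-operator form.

(c + -1)   [cost 3]

(1) (c + (- c))  =[sub_self →]=  0    ⊢ (c + ((-1 + 0) + (0 + 0)))
(2) ((-1 + 0) + (0 + 0))  =[add_assoc →]=  (-1 + (0 + (0 + 0)))    ⊢ (c + (-1 + (0 + (0 + 0))))
(3) (0 + 0)  =[add_zero →]=  0    ⊢ (c + (-1 + (0 + 0)))
(4) (0 + 0)  =[add_zero →]=  0    ⊢ (c + (-1 + 0))
(5) (-1 + 0)  =[add_zero →]=  -1    ⊢ cost 3, within 3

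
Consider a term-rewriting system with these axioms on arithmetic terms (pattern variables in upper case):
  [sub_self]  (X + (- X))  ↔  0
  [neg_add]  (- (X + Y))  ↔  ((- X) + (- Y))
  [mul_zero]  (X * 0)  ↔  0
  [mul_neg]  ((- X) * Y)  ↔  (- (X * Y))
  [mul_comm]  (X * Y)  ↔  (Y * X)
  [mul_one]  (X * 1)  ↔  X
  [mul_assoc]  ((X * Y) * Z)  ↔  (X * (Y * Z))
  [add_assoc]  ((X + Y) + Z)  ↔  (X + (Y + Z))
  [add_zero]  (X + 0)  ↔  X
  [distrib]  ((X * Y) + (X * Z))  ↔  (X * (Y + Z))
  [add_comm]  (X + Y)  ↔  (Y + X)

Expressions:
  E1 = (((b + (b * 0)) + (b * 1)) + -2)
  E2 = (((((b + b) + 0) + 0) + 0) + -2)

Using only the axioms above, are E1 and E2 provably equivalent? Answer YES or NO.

1. [mul_zero →] (b * 0)  →  0;  E1 = (((b + 0) + (b * 1)) + -2)
2. [mul_one →] (b * 1)  →  b;  E1 = (((b + 0) + b) + -2)
3. [add_comm →] ((b + 0) + b)  →  (b + (b + 0));  E1 = ((b + (b + 0)) + -2)
4. [add_zero →] (b + 0)  →  b;  E1 = ((b + b) + -2)
5. [add_zero ←] (b + b)  →  ((b + b) + 0);  E1 = (((b + b) + 0) + -2)
6. [add_zero ←] (b + b)  →  ((b + b) + 0);  E1 = ((((b + b) + 0) + 0) + -2)
7. [add_zero ←] ((b + b) + 0)  →  (((b + b) + 0) + 0);  this is E2

YES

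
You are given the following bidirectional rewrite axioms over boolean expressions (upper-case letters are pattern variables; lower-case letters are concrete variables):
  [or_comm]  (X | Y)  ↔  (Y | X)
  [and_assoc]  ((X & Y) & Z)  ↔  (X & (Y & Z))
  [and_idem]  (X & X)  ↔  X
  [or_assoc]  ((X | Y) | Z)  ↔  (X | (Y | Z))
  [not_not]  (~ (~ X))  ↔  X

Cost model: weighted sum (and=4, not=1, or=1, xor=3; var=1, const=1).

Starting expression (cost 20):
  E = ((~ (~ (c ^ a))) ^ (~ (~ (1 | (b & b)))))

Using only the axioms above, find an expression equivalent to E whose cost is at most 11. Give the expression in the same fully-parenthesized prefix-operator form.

((c ^ a) ^ (1 | b))   [cost 11]

(1) (~ (~ (c ^ a)))  =[not_not →]=  (c ^ a)    ⊢ ((c ^ a) ^ (~ (~ (1 | (b & b)))))
(2) (~ (~ (1 | (b & b))))  =[not_not →]=  (1 | (b & b))    ⊢ ((c ^ a) ^ (1 | (b & b)))
(3) (b & b)  =[and_idem →]=  b    ⊢ cost 11, within 11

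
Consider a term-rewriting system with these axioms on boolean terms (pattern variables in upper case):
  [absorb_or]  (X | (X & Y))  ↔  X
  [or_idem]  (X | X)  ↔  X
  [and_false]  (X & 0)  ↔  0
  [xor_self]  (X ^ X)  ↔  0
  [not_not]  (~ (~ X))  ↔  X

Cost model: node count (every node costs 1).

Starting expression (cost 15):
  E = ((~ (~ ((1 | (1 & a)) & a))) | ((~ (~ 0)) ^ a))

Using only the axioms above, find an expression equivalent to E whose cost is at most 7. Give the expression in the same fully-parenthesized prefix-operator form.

((1 & a) | (0 ^ a))   [cost 7]

(1) (~ (~ ((1 | (1 & a)) & a)))  =[not_not →]=  ((1 | (1 & a)) & a)    ⊢ (((1 | (1 & a)) & a) | ((~ (~ 0)) ^ a))
(2) (1 | (1 & a))  =[absorb_or →]=  1    ⊢ ((1 & a) | ((~ (~ 0)) ^ a))
(3) (~ (~ 0))  =[not_not →]=  0    ⊢ cost 7, within 7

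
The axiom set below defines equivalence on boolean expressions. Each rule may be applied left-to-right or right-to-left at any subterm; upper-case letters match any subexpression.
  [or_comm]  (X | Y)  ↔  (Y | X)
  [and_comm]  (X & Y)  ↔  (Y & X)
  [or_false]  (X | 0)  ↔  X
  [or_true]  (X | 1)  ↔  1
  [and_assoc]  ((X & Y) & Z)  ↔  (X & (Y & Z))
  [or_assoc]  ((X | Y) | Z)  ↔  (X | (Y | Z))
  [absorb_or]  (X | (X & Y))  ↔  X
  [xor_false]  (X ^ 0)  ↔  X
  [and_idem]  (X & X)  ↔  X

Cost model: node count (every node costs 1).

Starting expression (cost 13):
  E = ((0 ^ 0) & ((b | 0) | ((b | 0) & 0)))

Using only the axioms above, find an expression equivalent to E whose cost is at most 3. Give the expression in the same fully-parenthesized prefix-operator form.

(0 & b)   [cost 3]

1. [xor_false →] (0 ^ 0)  →  0;  E = (0 & ((b | 0) | ((b | 0) & 0)))
2. [absorb_or →] ((b | 0) | ((b | 0) & 0))  →  (b | 0);  E = (0 & (b | 0))
3. [or_false →] (b | 0)  →  b;  cost 3 ≤ 3, done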